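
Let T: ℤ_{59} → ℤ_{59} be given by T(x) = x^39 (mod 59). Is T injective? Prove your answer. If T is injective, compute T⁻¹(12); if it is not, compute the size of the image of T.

Since 59 is prime, the nonzero elements of ℤ_{59} form a cyclic group of order 58.
As gcd(39, 58) = 1, raising to the 39th power is a bijection on this group: if x_1^39 ≡ x_2^39 then (x_1x_2^{−1})^39 = 1, and the only element of order dividing gcd(39, 58) = 1 is 1, so x_1 = x_2.
With T(0) = 0 this makes T injective on all of ℤ_{59}, hence bijective (finite equal-size domain and codomain). In particular T is injective.
Since T is injective, we find the preimage of 12. The inverse of x ↦ x^39 on (ℤ_{59})^× is x ↦ x^3, because 39·3 = 117 = 2·58 + 1 ≡ 1 (mod 58) and x^{58} = 1 for x ≠ 0 (Fermat). So T⁻¹(12) = 12^3 mod 59.
Repeated squaring mod 59: 12^1 ≡ 12, 12^2 ≡ 12² = 144 ≡ 26. Since 3 = 2 + 1, 12^3 ≡ 26·12: 26·12 = 312 ≡ 17. So 12^3 ≡ 17 (mod 59).
Hence T⁻¹(12) = 17.

17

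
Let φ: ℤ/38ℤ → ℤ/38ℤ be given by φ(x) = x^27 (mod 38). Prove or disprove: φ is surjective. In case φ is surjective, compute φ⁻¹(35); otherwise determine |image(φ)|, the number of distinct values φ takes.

6

φ(1) = 1^27 = 1.
φ(5): Repeated squaring mod 38: 5^1 ≡ 5, 5^2 ≡ 5² = 25, 5^4 ≡ 25² = 625 ≡ 17, 5^8 ≡ 17² = 289 ≡ 23, 5^16 ≡ 23² = 529 ≡ 35. Since 27 = 16 + 8 + 2 + 1, 5^27 ≡ 35·23·25·5: 35·23 = 805 ≡ 7, then 7·25 = 175 ≡ 23, then 23·5 = 115 ≡ 1. So 5^27 ≡ 1 (mod 38).
So φ(1) = φ(5) = 1 while 1 ≠ 5, so φ is not injective.
A non-injective map from the 38-element set ℤ/38ℤ to itself takes at most 37 distinct values, so it cannot be surjective. Thus φ is not surjective.
Since φ is not surjective, we determine |image(φ)|. Computing x^27 mod 38 for each x (by repeated squaring, reducing mod 38 at every step), the values φ(0), φ(1), …, φ(37) are: 0, 1, 18, 37, 20, 1, 20, 1, 18, 1, 18, 1, 18, 37, 18, 37, 20, 1, 18, 19, 20, 37, 18, 1, 20, 1, 20, 37, 20, 37, 20, 37, 18, 37, 18, 1, 20, 37.
The distinct values are {0, 1, 18, 19, 20, 37}; there are 6 of them.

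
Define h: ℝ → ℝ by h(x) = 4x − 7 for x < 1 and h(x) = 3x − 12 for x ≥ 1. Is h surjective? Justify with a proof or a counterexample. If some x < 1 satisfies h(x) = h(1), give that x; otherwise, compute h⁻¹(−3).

-1/2

Both pieces are strictly increasing (slopes 4 and 3), so each is injective on its own interval.
The left piece maps (−∞, 1) onto (−∞, −3); the right piece maps [1, ∞) onto [−9, ∞).
The union (−∞, −3) ∪ [−9, ∞) covers ℝ, so h is surjective.
For the follow-up: the images overlap, so an x < 1 with h(x) = h(1) exists. h(1) = −9; solving 4x − 7 = −9 for x < 1 gives x = (−9 + 7)/4 = −1/2.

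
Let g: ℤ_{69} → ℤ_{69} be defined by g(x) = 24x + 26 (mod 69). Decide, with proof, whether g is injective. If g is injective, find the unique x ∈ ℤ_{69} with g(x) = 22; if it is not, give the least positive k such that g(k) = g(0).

23

We have gcd(24, 69) = 3 > 1. Taking x_1 = 0 and x_2 = 23: g(0) = 26 and g(23) = 24·23 + 26 = 578 ≡ 26 (mod 69).
So g(0) = g(23) while 0 ≠ 23, thus g is not injective.
Since g is not injective, we find the least positive k with g(k) = g(0): this means 24k ≡ 0 (mod 69), i.e. 69 ∣ 24k. Since gcd(24, 69) = 3, dividing through by 3 this holds exactly when 23 ∣ 8k, and as gcd(8, 23) = 1, exactly when 23 ∣ k.
The smallest positive such k is 23.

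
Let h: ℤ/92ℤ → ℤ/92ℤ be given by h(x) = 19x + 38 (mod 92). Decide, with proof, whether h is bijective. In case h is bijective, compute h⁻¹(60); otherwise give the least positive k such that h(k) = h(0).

By definition, injectivity means: for all s, t in the domain, h(s) = h(t) implies s = t.
If h(s) = h(t), then 19s ≡ 19t (mod 92). Because gcd(19, 92) = 1, we may cancel 19 to get s ≡ t (mod 92).
We now compute 19⁻¹ mod 92 explicitly. Euclid's algorithm: 92 = 4·19 + 16, 19 = 1·16 + 3, 16 = 5·3 + 1; back-substituting gives 1 = 63·19 − 13·92, so 19⁻¹ ≡ 63 (mod 92).
Then y ↦ 63(y − 38) is a two-sided inverse to h, so every y ∈ ℤ/92ℤ has a preimage.
Therefore h is bijective.
Since h is bijective, we compute h⁻¹(60): solve 19x + 38 ≡ 60 (mod 92), i.e. 19x ≡ 22 (mod 92).
Multiplying by 19⁻¹ = 63 gives x ≡ 63·22 = 1386 = 15·92 + 6 ≡ 6 (mod 92).
Check: h(6) = 19·6 + 38 = 152 = 1·92 + 60 ≡ 60 (mod 92).

6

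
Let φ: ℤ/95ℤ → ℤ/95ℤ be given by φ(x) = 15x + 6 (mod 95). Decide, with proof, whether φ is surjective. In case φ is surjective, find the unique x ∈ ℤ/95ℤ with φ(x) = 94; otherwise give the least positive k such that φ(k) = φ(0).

19

By definition, surjectivity means every element of the codomain has a preimage under φ.
Since gcd(15, 95) = 5, we have 15x ≡ 0 (mod 5) for all x, so φ(x) ≡ 1 (mod 5).
But 0 ≢ 1 (mod 5), so 0 ∈ ℤ/95ℤ has no preimage. So φ is not surjective.
Since φ is not surjective, we find the least positive k with φ(k) = φ(0): this means 15k ≡ 0 (mod 95), i.e. 95 ∣ 15k. Since gcd(15, 95) = 5, dividing through by 5 this holds exactly when 19 ∣ 3k, and as gcd(3, 19) = 1, exactly when 19 ∣ k.
The smallest positive such k is 19.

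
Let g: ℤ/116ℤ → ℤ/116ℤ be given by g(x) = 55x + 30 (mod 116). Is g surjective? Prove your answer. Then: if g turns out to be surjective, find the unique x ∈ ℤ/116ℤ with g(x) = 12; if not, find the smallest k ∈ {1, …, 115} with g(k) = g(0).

6

Since gcd(55, 116) = 1, 55 is invertible modulo 116. Euclid's algorithm: 116 = 2·55 + 6, 55 = 9·6 + 1; back-substituting gives 1 = 19·55 − 9·116, so 55⁻¹ ≡ 19 (mod 116).
Then y ↦ 19(y − 30) is a two-sided inverse to g, so every y ∈ ℤ/116ℤ has a preimage.
So g is surjective.
Since g is surjective, we compute g⁻¹(12): solve 55x + 30 ≡ 12 (mod 116), i.e. 55x ≡ 98 (mod 116).
Multiplying by 55⁻¹ = 19 gives x ≡ 19·98 = 1862 = 16·116 + 6 ≡ 6 (mod 116).
Check: g(6) = 55·6 + 30 = 360 = 3·116 + 12 ≡ 12 (mod 116).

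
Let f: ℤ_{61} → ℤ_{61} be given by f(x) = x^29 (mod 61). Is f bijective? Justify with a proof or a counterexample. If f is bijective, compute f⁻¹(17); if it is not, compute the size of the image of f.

Since 61 is prime, the nonzero elements of ℤ_{61} form a cyclic group of order 60.
As gcd(29, 60) = 1, raising to the 29th power is a bijection on this group: if s^29 ≡ t^29 then (st^{−1})^29 = 1, and the only element of order dividing gcd(29, 60) = 1 is 1, so s = t.
With f(0) = 0 this makes f injective on all of ℤ_{61}, hence bijective (finite equal-size domain and codomain). In particular f is bijective.
Since f is bijective, we find the preimage of 17. The inverse of x ↦ x^29 on (ℤ_{61})^× is x ↦ x^29, because 29·29 = 841 = 14·60 + 1 ≡ 1 (mod 60) and x^{60} = 1 for x ≠ 0 (Fermat). So f⁻¹(17) = 17^29 mod 61.
Repeated squaring mod 61: 17^1 ≡ 17, 17^2 ≡ 17² = 289 ≡ 45, 17^4 ≡ 45² = 2025 ≡ 12, 17^8 ≡ 12² = 144 ≡ 22, 17^16 ≡ 22² = 484 ≡ 57. Since 29 = 16 + 8 + 4 + 1, 17^29 ≡ 57·22·12·17: 57·22 = 1254 ≡ 34, then 34·12 = 408 ≡ 42, then 42·17 = 714 ≡ 43. So 17^29 ≡ 43 (mod 61).
Hence f⁻¹(17) = 43.

43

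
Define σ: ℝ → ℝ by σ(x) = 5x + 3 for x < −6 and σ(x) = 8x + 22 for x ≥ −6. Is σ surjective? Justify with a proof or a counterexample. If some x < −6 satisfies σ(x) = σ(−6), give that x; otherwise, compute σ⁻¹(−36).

-39/5

Both pieces are strictly increasing (slopes 5 and 8), so each is injective on its own interval.
The left piece maps (−∞, −6) onto (−∞, −27); the right piece maps [−6, ∞) onto [−26, ∞).
The union (−∞, −27) ∪ [−26, ∞) omits the interval between −27 and −26; in particular −27 has no preimage. So σ is not surjective.
Because the two images are disjoint, no x < −6 has σ(x) = σ(−6), so we compute σ⁻¹(−36): −36 lies in (−∞, −27), so solve 5x + 3 = −36: x = (−36 − 3)/5 = −39/5.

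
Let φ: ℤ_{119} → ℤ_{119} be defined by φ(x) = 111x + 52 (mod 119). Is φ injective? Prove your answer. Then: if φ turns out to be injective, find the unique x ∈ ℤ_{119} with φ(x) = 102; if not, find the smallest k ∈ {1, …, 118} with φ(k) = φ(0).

83

If φ(s) = φ(t), then 111s ≡ 111t (mod 119). Because gcd(111, 119) = 1, we may cancel 111 to get s ≡ t (mod 119).
Thus φ is injective.
We now compute 111⁻¹ mod 119 explicitly. Euclid's algorithm: 119 = 1·111 + 8, 111 = 13·8 + 7, 8 = 1·7 + 1; back-substituting gives 1 = 104·111 − 97·119, so 111⁻¹ ≡ 104 (mod 119).
Since φ is injective, we compute φ⁻¹(102): solve 111x + 52 ≡ 102 (mod 119), i.e. 111x ≡ 50 (mod 119).
Multiplying by 111⁻¹ = 104 gives x ≡ 104·50 = 5200 = 43·119 + 83 ≡ 83 (mod 119).
Check: φ(83) = 111·83 + 52 = 9265 = 77·119 + 102 ≡ 102 (mod 119).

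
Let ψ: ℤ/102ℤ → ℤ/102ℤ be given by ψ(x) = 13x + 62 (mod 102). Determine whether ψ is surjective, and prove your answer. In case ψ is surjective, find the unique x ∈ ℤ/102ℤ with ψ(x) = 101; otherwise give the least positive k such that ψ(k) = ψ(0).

3

By definition, ψ is surjective if every y in the codomain equals ψ(x) for some x in the domain.
Since gcd(13, 102) = 1, 13 is invertible modulo 102. Euclid's algorithm: 102 = 7·13 + 11, 13 = 1·11 + 2, 11 = 5·2 + 1; back-substituting gives 1 = 55·13 − 7·102, so 13⁻¹ ≡ 55 (mod 102).
For any y ∈ ℤ/102ℤ, x = 55(y − 62) mod 102 satisfies ψ(x) = 13·55(y − 62) + 62 ≡ y (since 13·55 ≡ 1 mod 102). So every y has a preimage.
Therefore ψ is surjective.
Since ψ is surjective, we compute ψ⁻¹(101): solve 13x + 62 ≡ 101 (mod 102), i.e. 13x ≡ 39 (mod 102).
Multiplying by 13⁻¹ = 55 gives x ≡ 55·39 = 2145 = 21·102 + 3 ≡ 3 (mod 102).
Check: ψ(3) = 13·3 + 62 = 101 ≡ 101 (mod 102).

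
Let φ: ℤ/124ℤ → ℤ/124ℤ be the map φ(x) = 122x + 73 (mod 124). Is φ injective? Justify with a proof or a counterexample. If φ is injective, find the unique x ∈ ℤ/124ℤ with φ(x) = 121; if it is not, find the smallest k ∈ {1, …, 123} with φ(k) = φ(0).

62

We have gcd(122, 124) = 2 > 1. Taking s = 0 and t = 62: φ(0) = 73 and φ(62) = 122·62 + 73 = 7637 ≡ 73 (mod 124).
So φ(0) = φ(62) while 0 ≠ 62, so φ is not injective.
Since φ is not injective, we find the least positive k with φ(k) = φ(0): this means 122k ≡ 0 (mod 124), i.e. 124 ∣ 122k. Since gcd(122, 124) = 2, dividing through by 2 this holds exactly when 62 ∣ 61k, and as gcd(61, 62) = 1, exactly when 62 ∣ k.
The smallest positive such k is 62.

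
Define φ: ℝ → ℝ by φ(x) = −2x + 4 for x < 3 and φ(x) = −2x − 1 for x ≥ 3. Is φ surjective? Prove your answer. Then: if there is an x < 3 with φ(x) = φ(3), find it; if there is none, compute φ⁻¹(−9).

Both pieces are strictly decreasing (slopes −2 and −2), so each is injective on its own interval.
The left piece maps (−∞, 3) onto (−2, ∞); the right piece maps [3, ∞) onto (−∞, −7].
The union (−2, ∞) ∪ (−∞, −7] omits the interval between −2 and −7; in particular −2 has no preimage. So φ is not surjective.
Because the two images are disjoint, no x < 3 has φ(x) = φ(3), so we compute φ⁻¹(−9): −9 lies in (−∞, −7], so solve −2x − 1 = −9: x = (−9 + 1)/(−2) = 4.

4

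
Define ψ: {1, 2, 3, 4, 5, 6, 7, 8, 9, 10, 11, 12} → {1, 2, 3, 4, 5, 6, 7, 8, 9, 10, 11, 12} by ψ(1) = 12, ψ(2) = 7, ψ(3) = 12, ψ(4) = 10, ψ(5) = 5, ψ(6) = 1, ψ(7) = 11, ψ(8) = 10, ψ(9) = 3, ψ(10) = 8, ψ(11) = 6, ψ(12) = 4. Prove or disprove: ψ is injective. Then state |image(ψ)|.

10

ψ(1) = 12 = ψ(3) with 1 ≠ 3, so ψ is not injective.
The image of ψ is {1, 3, 4, 5, 6, 7, 8, 10, 11, 12}, which has 10 elements.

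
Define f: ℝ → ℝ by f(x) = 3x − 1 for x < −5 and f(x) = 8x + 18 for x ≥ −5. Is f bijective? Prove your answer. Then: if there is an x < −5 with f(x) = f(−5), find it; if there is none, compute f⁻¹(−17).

-7

Both pieces are strictly increasing (slopes 3 and 8), so each is injective on its own interval.
The left piece maps (−∞, −5) onto (−∞, −16); the right piece maps [−5, ∞) onto [−22, ∞).
These images overlap. In particular f(−5) = −22 (right piece), and solving 3x − 1 = −22 on the left piece gives x = −7 < −5.
So f(−7) = f(−5) with −7 ≠ −5, and f is not injective, hence not bijective. This x = −7 is the requested value below −5.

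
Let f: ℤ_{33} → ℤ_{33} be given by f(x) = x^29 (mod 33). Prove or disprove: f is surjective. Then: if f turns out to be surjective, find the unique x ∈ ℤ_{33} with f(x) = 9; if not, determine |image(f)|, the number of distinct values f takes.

Computing x^29 mod 33 for each x (by repeated squaring, reducing mod 33 at every step), the values f(0), f(1), …, f(32) are: 0, 1, 17, 15, 25, 20, 24, 19, 29, 27, 10, 11, 12, 28, 26, 3, 31, 2, 30, 7, 5, 21, 22, 23, 6, 4, 14, 9, 13, 8, 18, 16, 32.
Every element of ℤ_{33} appears exactly once in this list, so f is a bijection, and in particular surjective.
Since f is surjective, we read off the preimage of 9 from the same table: f(27) = 9, so f⁻¹(9) = 27.

27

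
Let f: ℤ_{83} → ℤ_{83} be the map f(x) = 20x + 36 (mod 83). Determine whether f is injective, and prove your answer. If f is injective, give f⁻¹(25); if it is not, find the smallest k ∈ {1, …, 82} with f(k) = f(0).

If f(u) = f(v), then 20u ≡ 20v (mod 83). Because gcd(20, 83) = 1, we may cancel 20 to get u ≡ v (mod 83).
Therefore f is injective.
We now compute 20⁻¹ mod 83 explicitly. Euclid's algorithm: 83 = 4·20 + 3, 20 = 6·3 + 2, 3 = 1·2 + 1; back-substituting gives 1 = 54·20 − 13·83, so 20⁻¹ ≡ 54 (mod 83).
Since f is injective, we compute f⁻¹(25): solve 20x + 36 ≡ 25 (mod 83), i.e. 20x ≡ 72 (mod 83).
Multiplying by 20⁻¹ = 54 gives x ≡ 54·72 = 3888 = 46·83 + 70 ≡ 70 (mod 83).
Check: f(70) = 20·70 + 36 = 1436 = 17·83 + 25 ≡ 25 (mod 83).

70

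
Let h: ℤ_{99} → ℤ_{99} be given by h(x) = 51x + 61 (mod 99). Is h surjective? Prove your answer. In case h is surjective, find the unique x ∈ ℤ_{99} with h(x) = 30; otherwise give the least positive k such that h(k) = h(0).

Since gcd(51, 99) = 3, we have 51x ≡ 0 (mod 3) for all x, so h(x) ≡ 1 (mod 3).
But 0 ≢ 1 (mod 3), so 0 ∈ ℤ_{99} has no preimage. Therefore h is not surjective.
Since h is not surjective, we find the least positive k with h(k) = h(0): this means 51k ≡ 0 (mod 99), i.e. 99 ∣ 51k. Since gcd(51, 99) = 3, dividing through by 3 this holds exactly when 33 ∣ 17k, and as gcd(17, 33) = 1, exactly when 33 ∣ k.
The smallest positive such k is 33.

33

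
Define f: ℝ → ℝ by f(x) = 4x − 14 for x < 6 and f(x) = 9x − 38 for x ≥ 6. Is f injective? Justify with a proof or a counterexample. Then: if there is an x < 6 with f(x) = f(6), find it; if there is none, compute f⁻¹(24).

Both pieces are strictly increasing (slopes 4 and 9), so each is injective on its own interval.
The left piece maps (−∞, 6) onto (−∞, 10); the right piece maps [6, ∞) onto [16, ∞).
These images are disjoint, so no value is attained by both pieces. Hence f is injective.
Because the two images are disjoint, no x < 6 has f(x) = f(6), so we compute f⁻¹(24): 24 lies in [16, ∞), so solve 9x − 38 = 24: x = (24 + 38)/9 = 62/9.

62/9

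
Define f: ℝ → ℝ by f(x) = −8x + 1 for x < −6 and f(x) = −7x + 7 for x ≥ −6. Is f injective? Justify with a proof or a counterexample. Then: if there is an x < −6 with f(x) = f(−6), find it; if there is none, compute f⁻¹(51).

Both pieces are strictly decreasing (slopes −8 and −7), so each is injective on its own interval.
The left piece maps (−∞, −6) onto (49, ∞); the right piece maps [−6, ∞) onto (−∞, 49].
These images are disjoint, so no value is attained by both pieces. Therefore f is injective.
Because the two images are disjoint, no x < −6 has f(x) = f(−6), so we compute f⁻¹(51): 51 lies in (49, ∞), so solve −8x + 1 = 51: x = (51 − 1)/(−8) = −25/4.

-25/4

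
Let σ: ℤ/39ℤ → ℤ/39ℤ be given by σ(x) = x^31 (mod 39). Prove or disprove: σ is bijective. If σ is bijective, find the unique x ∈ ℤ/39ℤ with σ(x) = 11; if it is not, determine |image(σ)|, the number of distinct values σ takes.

Computing x^31 mod 39 for each x (by repeated squaring, reducing mod 39 at every step), the values σ(0), σ(1), …, σ(38) are: 0, 1, 11, 3, 4, 8, 33, 19, 5, 9, 10, 2, 12, 13, 14, 24, 16, 17, 21, 7, 32, 18, 22, 23, 15, 25, 26, 27, 37, 29, 30, 34, 20, 6, 31, 35, 36, 28, 38.
Every element of ℤ/39ℤ appears exactly once in this list, so σ is a bijection, and in particular bijective.
Since σ is bijective, we read off the preimage of 11 from the same table: σ(2) = 11, so σ⁻¹(11) = 2.

2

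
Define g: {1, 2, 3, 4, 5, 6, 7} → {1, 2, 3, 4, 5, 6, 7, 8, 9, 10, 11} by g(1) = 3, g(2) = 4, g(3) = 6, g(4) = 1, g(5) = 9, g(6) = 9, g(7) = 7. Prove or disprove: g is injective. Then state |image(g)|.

6

g(5) = 9 = g(6) with 5 ≠ 6, so g is not injective.
The image of g is {1, 3, 4, 6, 7, 9}, which has 6 elements.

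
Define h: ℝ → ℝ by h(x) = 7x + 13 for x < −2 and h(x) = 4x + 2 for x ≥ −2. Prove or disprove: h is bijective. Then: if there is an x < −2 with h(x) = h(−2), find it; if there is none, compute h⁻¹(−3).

-19/7

Both pieces are strictly increasing (slopes 7 and 4), so each is injective on its own interval.
The left piece maps (−∞, −2) onto (−∞, −1); the right piece maps [−2, ∞) onto [−6, ∞).
These images overlap. In particular h(−2) = −6 (right piece), and solving 7x + 13 = −6 on the left piece gives x = −19/7 < −2.
So h(−19/7) = h(−2) with −19/7 ≠ −2, and h is not injective, hence not bijective. This x = −19/7 is the requested value below −2.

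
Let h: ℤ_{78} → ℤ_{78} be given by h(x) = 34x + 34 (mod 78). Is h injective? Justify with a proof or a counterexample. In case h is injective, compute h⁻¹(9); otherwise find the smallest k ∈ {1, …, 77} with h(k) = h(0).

39

Recall: h is injective when h(a) = h(b) forces a = b.
We have gcd(34, 78) = 2 > 1. Taking a = 0 and b = 39: h(0) = 34 and h(39) = 34·39 + 34 = 1360 ≡ 34 (mod 78).
So h(0) = h(39) while 0 ≠ 39, therefore h is not injective.
Since h is not injective, we find the least positive k with h(k) = h(0): this means 34k ≡ 0 (mod 78), i.e. 78 ∣ 34k. Since gcd(34, 78) = 2, dividing through by 2 this holds exactly when 39 ∣ 17k, and as gcd(17, 39) = 1, exactly when 39 ∣ k.
The smallest positive such k is 39.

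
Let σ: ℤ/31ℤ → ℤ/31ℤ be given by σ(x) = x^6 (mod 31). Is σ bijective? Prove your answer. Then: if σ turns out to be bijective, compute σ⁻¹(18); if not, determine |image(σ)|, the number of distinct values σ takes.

6

σ(1) = 1^6 = 1.
σ(5): Repeated squaring mod 31: 5^1 ≡ 5, 5^2 ≡ 5² = 25, 5^4 ≡ 25² = 625 ≡ 5. Since 6 = 4 + 2, 5^6 ≡ 5·25: 5·25 = 125 ≡ 1. So 5^6 ≡ 1 (mod 31).
So σ(1) = σ(5) = 1 while 1 ≠ 5, therefore σ is not injective, hence not bijective.
Since σ is not bijective, we determine |image(σ)|. Computing x^6 mod 31 for each x (by repeated squaring, reducing mod 31 at every step), the values σ(0), σ(1), …, σ(30) are: 0, 1, 2, 16, 4, 1, 1, 4, 8, 8, 2, 4, 2, 16, 8, 16, 16, 8, 16, 2, 4, 2, 8, 8, 4, 1, 1, 4, 16, 2, 1.
The distinct values are {0, 1, 2, 4, 8, 16}; there are 6 of them.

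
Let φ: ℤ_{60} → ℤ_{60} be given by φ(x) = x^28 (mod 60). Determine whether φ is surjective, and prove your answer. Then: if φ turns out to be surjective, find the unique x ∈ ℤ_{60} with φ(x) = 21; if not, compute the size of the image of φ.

φ(2): Repeated squaring mod 60: 2^1 ≡ 2, 2^2 ≡ 2² = 4, 2^4 ≡ 4² = 16, 2^8 ≡ 16² = 256 ≡ 16, 2^16 ≡ 16² = 256 ≡ 16. Since 28 = 16 + 8 + 4, 2^28 ≡ 16·16·16: 16·16 = 256 ≡ 16, then 16·16 = 256 ≡ 16. So 2^28 ≡ 16 (mod 60).
φ(4): Repeated squaring mod 60: 4^1 ≡ 4, 4^2 ≡ 4² = 16, 4^4 ≡ 16² = 256 ≡ 16, 4^8 ≡ 16² = 256 ≡ 16, 4^16 ≡ 16² = 256 ≡ 16. Since 28 = 16 + 8 + 4, 4^28 ≡ 16·16·16: 16·16 = 256 ≡ 16, then 16·16 = 256 ≡ 16. So 4^28 ≡ 16 (mod 60).
So φ(2) = φ(4) = 16 while 2 ≠ 4, hence φ is not injective.
A non-injective map from the 60-element set ℤ_{60} to itself takes at most 59 distinct values, so it cannot be surjective. Thus φ is not surjective.
Since φ is not surjective, we determine |image(φ)|. Computing x^28 mod 60 for each x (by repeated squaring, reducing mod 60 at every step), the values φ(0), φ(1), …, φ(59) are: 0, 1, 16, 21, 16, 25, 36, 1, 16, 21, 40, 1, 36, 1, 16, 45, 16, 1, 36, 1, 40, 21, 16, 1, 36, 25, 16, 21, 16, 1, 0, 1, 16, 21, 16, 25, 36, 1, 16, 21, 40, 1, 36, 1, 16, 45, 16, 1, 36, 1, 40, 21, 16, 1, 36, 25, 16, 21, 16, 1.
The distinct values are {0, 1, 16, 21, 25, 36, 40, 45}; there are 8 of them.

8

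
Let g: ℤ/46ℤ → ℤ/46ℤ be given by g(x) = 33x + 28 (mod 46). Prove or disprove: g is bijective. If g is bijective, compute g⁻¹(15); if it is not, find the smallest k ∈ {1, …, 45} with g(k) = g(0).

Suppose g(x_1) = g(x_2) in ℤ/46ℤ. Then 33x_1 + 28 ≡ 33x_2 + 28 (mod 46), thus 33(x_1 − x_2) ≡ 0 (mod 46).
Since gcd(33, 46) = 1, 33 is invertible modulo 46, therefore x_1 − x_2 ≡ 0 (mod 46), i.e. x_1 = x_2.
We now compute 33⁻¹ mod 46 explicitly. Euclid's algorithm: 46 = 1·33 + 13, 33 = 2·13 + 7, 13 = 1·7 + 6, 7 = 1·6 + 1; back-substituting gives 1 = 7·33 − 5·46, so 33⁻¹ ≡ 7 (mod 46).
Then y ↦ 7(y − 28) is a two-sided inverse to g, so every y ∈ ℤ/46ℤ has a preimage.
Therefore g is bijective.
Since g is bijective, we find g⁻¹(15): we need 33x ≡ 15 − 28 ≡ 33 (mod 46). Using 33⁻¹ = 7: x ≡ 7·33 = 231 = 5·46 + 1, so x = 1.
Check: g(1) = 33·1 + 28 = 61 = 1·46 + 15 ≡ 15 (mod 46).

1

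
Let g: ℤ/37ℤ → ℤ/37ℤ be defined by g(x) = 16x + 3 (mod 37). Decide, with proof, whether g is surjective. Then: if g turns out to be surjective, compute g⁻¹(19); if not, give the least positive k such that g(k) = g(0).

Since gcd(16, 37) = 1, 16 is invertible modulo 37. Euclid's algorithm: 37 = 2·16 + 5, 16 = 3·5 + 1; back-substituting gives 1 = 7·16 − 3·37, so 16⁻¹ ≡ 7 (mod 37).
For any y ∈ ℤ/37ℤ, x = 7(y − 3) mod 37 satisfies g(x) = 16·7(y − 3) + 3 ≡ y (since 16·7 ≡ 1 mod 37). So every y has a preimage.
So g is surjective.
Since g is surjective, we compute g⁻¹(19): solve 16x + 3 ≡ 19 (mod 37), i.e. 16x ≡ 16 (mod 37).
Multiplying by 16⁻¹ = 7 gives x ≡ 7·16 = 112 = 3·37 + 1 ≡ 1 (mod 37).
Check: g(1) = 16·1 + 3 = 19 ≡ 19 (mod 37).

1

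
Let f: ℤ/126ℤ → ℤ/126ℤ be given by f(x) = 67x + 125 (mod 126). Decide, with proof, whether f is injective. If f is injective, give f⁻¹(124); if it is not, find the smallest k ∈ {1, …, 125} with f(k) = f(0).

If f(a) = f(b), then 67a ≡ 67b (mod 126). Because gcd(67, 126) = 1, we may cancel 67 to get a ≡ b (mod 126).
Therefore f is injective.
We now compute 67⁻¹ mod 126 explicitly. Euclid's algorithm: 126 = 1·67 + 59, 67 = 1·59 + 8, 59 = 7·8 + 3, 8 = 2·3 + 2, 3 = 1·2 + 1; back-substituting gives 1 = 79·67 − 42·126, so 67⁻¹ ≡ 79 (mod 126).
Since f is injective, we find f⁻¹(124): we need 67x ≡ 124 − 125 ≡ 125 (mod 126). Using 67⁻¹ = 79: x ≡ 79·125 = 9875 = 78·126 + 47, so x = 47.
Check: f(47) = 67·47 + 125 = 3274 = 25·126 + 124 ≡ 124 (mod 126).

47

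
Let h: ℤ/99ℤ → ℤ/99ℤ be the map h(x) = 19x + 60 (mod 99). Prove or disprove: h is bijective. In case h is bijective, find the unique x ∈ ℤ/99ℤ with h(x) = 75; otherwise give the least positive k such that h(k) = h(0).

Suppose h(a) = h(b) in ℤ/99ℤ. Then 19a + 60 ≡ 19b + 60 (mod 99), therefore 19(a − b) ≡ 0 (mod 99).
Since gcd(19, 99) = 1, 19 is invertible modulo 99, therefore a − b ≡ 0 (mod 99), i.e. a = b.
We now compute 19⁻¹ mod 99 explicitly. Euclid's algorithm: 99 = 5·19 + 4, 19 = 4·4 + 3, 4 = 1·3 + 1; back-substituting gives 1 = 73·19 − 14·99, so 19⁻¹ ≡ 73 (mod 99).
For any y ∈ ℤ/99ℤ, x = 73(y − 60) mod 99 satisfies h(x) = 19·73(y − 60) + 60 ≡ y (since 19·73 ≡ 1 mod 99). So every y has a preimage.
Therefore h is bijective.
Since h is bijective, we compute h⁻¹(75): solve 19x + 60 ≡ 75 (mod 99), i.e. 19x ≡ 15 (mod 99).
Multiplying by 19⁻¹ = 73 gives x ≡ 73·15 = 1095 = 11·99 + 6 ≡ 6 (mod 99).
Check: h(6) = 19·6 + 60 = 174 = 1·99 + 75 ≡ 75 (mod 99).

6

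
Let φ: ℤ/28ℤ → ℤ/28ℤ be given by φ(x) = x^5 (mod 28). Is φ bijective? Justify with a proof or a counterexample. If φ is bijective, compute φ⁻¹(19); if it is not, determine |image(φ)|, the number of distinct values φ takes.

φ(0) = 0^5 = 0.
φ(14): Repeated squaring mod 28: 14^1 ≡ 14, 14^2 ≡ 14² = 196 ≡ 0, 14^4 ≡ 0² = 0. Since 5 = 4 + 1, 14^5 ≡ 0·14: 0·14 = 0. So 14^5 ≡ 0 (mod 28).
So φ(0) = φ(14) = 0 while 0 ≠ 14, thus φ is not injective, hence not bijective.
Since φ is not bijective, we determine |image(φ)|. Computing x^5 mod 28 for each x (by repeated squaring, reducing mod 28 at every step), the values φ(0), φ(1), …, φ(27) are: 0, 1, 4, 19, 16, 17, 20, 7, 8, 25, 12, 23, 24, 13, 0, 15, 4, 5, 16, 3, 20, 21, 8, 11, 12, 9, 24, 27.
The distinct values are {0, 1, 3, 4, 5, 7, 8, 9, 11, 12, 13, 15, 16, 17, 19, 20, 21, 23, 24, 25, 27}; there are 21 of them.

21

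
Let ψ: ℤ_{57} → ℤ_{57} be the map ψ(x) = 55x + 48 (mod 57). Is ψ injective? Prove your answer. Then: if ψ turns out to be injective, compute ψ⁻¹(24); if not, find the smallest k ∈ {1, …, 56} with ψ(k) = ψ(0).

If ψ(u) = ψ(v), then 55u ≡ 55v (mod 57). Because gcd(55, 57) = 1, we may cancel 55 to get u ≡ v (mod 57).
So ψ is injective.
We now compute 55⁻¹ mod 57 explicitly. Euclid's algorithm: 57 = 1·55 + 2, 55 = 27·2 + 1; back-substituting gives 1 = 28·55 − 27·57, so 55⁻¹ ≡ 28 (mod 57).
Since ψ is injective, we compute ψ⁻¹(24): solve 55x + 48 ≡ 24 (mod 57), i.e. 55x ≡ 33 (mod 57).
Multiplying by 55⁻¹ = 28 gives x ≡ 28·33 = 924 = 16·57 + 12 ≡ 12 (mod 57).
Check: ψ(12) = 55·12 + 48 = 708 = 12·57 + 24 ≡ 24 (mod 57).

12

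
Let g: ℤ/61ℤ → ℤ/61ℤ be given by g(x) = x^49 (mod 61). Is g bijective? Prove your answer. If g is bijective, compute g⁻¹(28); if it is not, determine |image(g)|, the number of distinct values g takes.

Since 61 is prime, the nonzero elements of ℤ/61ℤ form a cyclic group of order 60.
As gcd(49, 60) = 1, raising to the 49th power is a bijection on this group: if u^49 ≡ v^49 then (uv^{−1})^49 = 1, and the only element of order dividing gcd(49, 60) = 1 is 1, so u = v.
With g(0) = 0 this makes g injective on all of ℤ/61ℤ, hence bijective (finite equal-size domain and codomain). In particular g is bijective.
Since g is bijective, we find the preimage of 28. The inverse of x ↦ x^49 on (ℤ/61ℤ)^× is x ↦ x^49, because 49·49 = 2401 = 40·60 + 1 ≡ 1 (mod 60) and x^{60} = 1 for x ≠ 0 (Fermat). So g⁻¹(28) = 28^49 mod 61.
Repeated squaring mod 61: 28^1 ≡ 28, 28^2 ≡ 28² = 784 ≡ 52, 28^4 ≡ 52² = 2704 ≡ 20, 28^8 ≡ 20² = 400 ≡ 34, 28^16 ≡ 34² = 1156 ≡ 58, 28^32 ≡ 58² = 3364 ≡ 9. Since 49 = 32 + 16 + 1, 28^49 ≡ 9·58·28: 9·58 = 522 ≡ 34, then 34·28 = 952 ≡ 37. So 28^49 ≡ 37 (mod 61).
Hence g⁻¹(28) = 37.

37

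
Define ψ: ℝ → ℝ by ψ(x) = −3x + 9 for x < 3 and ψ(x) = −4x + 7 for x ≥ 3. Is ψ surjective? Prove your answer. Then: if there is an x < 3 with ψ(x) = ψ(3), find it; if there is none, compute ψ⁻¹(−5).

3

Both pieces are strictly decreasing (slopes −3 and −4), so each is injective on its own interval.
The left piece maps (−∞, 3) onto (0, ∞); the right piece maps [3, ∞) onto (−∞, −5].
The union (0, ∞) ∪ (−∞, −5] omits the interval between 0 and −5; in particular 0 has no preimage. So ψ is not surjective.
Because the two images are disjoint, no x < 3 has ψ(x) = ψ(3), so we compute ψ⁻¹(−5): −5 lies in (−∞, −5], so solve −4x + 7 = −5: x = (−5 − 7)/(−4) = 3.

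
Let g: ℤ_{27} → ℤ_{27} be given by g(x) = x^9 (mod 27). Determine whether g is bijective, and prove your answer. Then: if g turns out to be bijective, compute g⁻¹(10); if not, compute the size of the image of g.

g(0) = 0^9 = 0.
g(3): Repeated squaring mod 27: 3^1 ≡ 3, 3^2 ≡ 3² = 9, 3^4 ≡ 9² = 81 ≡ 0, 3^8 ≡ 0² = 0. Since 9 = 8 + 1, 3^9 ≡ 0·3: 0·3 = 0. So 3^9 ≡ 0 (mod 27).
So g(0) = g(3) = 0 while 0 ≠ 3, hence g is not injective, hence not bijective.
Since g is not bijective, we determine |image(g)|. Computing x^9 mod 27 for each x (by repeated squaring, reducing mod 27 at every step), the values g(0), g(1), …, g(26) are: 0, 1, 26, 0, 1, 26, 0, 1, 26, 0, 1, 26, 0, 1, 26, 0, 1, 26, 0, 1, 26, 0, 1, 26, 0, 1, 26.
The distinct values are {0, 1, 26}; there are 3 of them.

3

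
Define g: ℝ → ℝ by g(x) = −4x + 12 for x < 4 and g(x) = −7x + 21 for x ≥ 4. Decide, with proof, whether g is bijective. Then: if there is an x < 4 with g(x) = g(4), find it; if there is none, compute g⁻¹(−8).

29/7

Both pieces are strictly decreasing (slopes −4 and −7), so each is injective on its own interval.
The left piece maps (−∞, 4) onto (−4, ∞); the right piece maps [4, ∞) onto (−∞, −7].
The images leave a gap (−4 has no preimage), so g is not surjective, hence not bijective.
Because the two images are disjoint, no x < 4 has g(x) = g(4), so we compute g⁻¹(−8): −8 lies in (−∞, −7], so solve −7x + 21 = −8: x = (−8 − 21)/(−7) = 29/7.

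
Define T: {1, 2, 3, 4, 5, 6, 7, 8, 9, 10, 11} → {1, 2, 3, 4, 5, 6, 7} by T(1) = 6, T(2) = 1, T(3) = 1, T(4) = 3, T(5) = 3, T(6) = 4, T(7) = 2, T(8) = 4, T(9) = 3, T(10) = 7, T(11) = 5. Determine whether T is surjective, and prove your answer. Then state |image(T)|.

Every element of the codomain has a preimage: 1 = T(2), 2 = T(7), 3 = T(4), 4 = T(6), 5 = T(11), 6 = T(1), 7 = T(10).
So T is surjective.
The image of T is {1, 2, 3, 4, 5, 6, 7}, which has 7 elements.

7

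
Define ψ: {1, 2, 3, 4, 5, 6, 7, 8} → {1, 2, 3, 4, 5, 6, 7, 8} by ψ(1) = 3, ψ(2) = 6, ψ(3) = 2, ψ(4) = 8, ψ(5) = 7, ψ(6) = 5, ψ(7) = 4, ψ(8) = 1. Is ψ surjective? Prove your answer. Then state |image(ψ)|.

Every element of the codomain has a preimage: 1 = ψ(8), 2 = ψ(3), 3 = ψ(1), 4 = ψ(7), 5 = ψ(6), 6 = ψ(2), 7 = ψ(5), 8 = ψ(4).
So ψ is surjective.
The image of ψ is {1, 2, 3, 4, 5, 6, 7, 8}, which has 8 elements.

8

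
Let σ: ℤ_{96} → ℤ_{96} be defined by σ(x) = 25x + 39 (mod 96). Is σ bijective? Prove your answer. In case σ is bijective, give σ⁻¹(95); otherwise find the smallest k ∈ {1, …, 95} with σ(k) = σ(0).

56

Recall: σ is injective when σ(a) = σ(b) forces a = b.
If σ(a) = σ(b), then 25a ≡ 25b (mod 96). Because gcd(25, 96) = 1, we may cancel 25 to get a ≡ b (mod 96).
We now compute 25⁻¹ mod 96 explicitly. Euclid's algorithm: 96 = 3·25 + 21, 25 = 1·21 + 4, 21 = 5·4 + 1; back-substituting gives 1 = 73·25 − 19·96, so 25⁻¹ ≡ 73 (mod 96).
Then y ↦ 73(y − 39) is a two-sided inverse to σ, so every y ∈ ℤ_{96} has a preimage.
Therefore σ is bijective.
Since σ is bijective, we find σ⁻¹(95): we need 25x ≡ 95 − 39 ≡ 56 (mod 96). Using 25⁻¹ = 73: x ≡ 73·56 = 4088 = 42·96 + 56, so x = 56.
Check: σ(56) = 25·56 + 39 = 1439 = 14·96 + 95 ≡ 95 (mod 96).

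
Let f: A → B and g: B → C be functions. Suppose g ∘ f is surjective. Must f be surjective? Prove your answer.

not surjective

No. Take A = {0, 1, 2}, B = {0, 1, 2, 3}, C = {0}, f(a) = 0 for every a ∈ A, and g(b) = 0 for every b ∈ B.
Then g ∘ f is surjective onto {0}, but 3 ∈ B has no preimage under f, so f is not surjective.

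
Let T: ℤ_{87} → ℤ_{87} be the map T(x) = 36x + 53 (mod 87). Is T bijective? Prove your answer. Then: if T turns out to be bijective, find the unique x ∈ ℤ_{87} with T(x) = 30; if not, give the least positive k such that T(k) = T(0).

29

Recall: injectivity means: for all a, b in the domain, T(a) = T(b) implies a = b.
We have gcd(36, 87) = 3 > 1. Taking a = 0 and b = 29: T(0) = 53 and T(29) = 36·29 + 53 = 1097 ≡ 53 (mod 87).
So T(0) = T(29) while 0 ≠ 29, so T is not injective, hence not bijective.
Since T is not bijective, we find the least positive k with T(k) = T(0): this means 36k ≡ 0 (mod 87), i.e. 87 ∣ 36k. Since gcd(36, 87) = 3, dividing through by 3 this holds exactly when 29 ∣ 12k, and as gcd(12, 29) = 1, exactly when 29 ∣ k.
The smallest positive such k is 29.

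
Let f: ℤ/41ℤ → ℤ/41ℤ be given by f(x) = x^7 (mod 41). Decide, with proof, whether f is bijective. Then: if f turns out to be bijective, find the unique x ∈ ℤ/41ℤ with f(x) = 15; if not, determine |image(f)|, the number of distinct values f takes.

Since 41 is prime, the nonzero elements of ℤ/41ℤ form a cyclic group of order 40.
As gcd(7, 40) = 1, raising to the 7th power is a bijection on this group: if x_1^7 ≡ x_2^7 then (x_1x_2^{−1})^7 = 1, and the only element of order dividing gcd(7, 40) = 1 is 1, so x_1 = x_2.
With f(0) = 0 this makes f injective on all of ℤ/41ℤ, hence bijective (finite equal-size domain and codomain). In particular f is bijective.
Since f is bijective, we find the preimage of 15. The inverse of x ↦ x^7 on (ℤ/41ℤ)^× is x ↦ x^23, because 7·23 = 161 = 4·40 + 1 ≡ 1 (mod 40) and x^{40} = 1 for x ≠ 0 (Fermat). So f⁻¹(15) = 15^23 mod 41.
Repeated squaring mod 41: 15^1 ≡ 15, 15^2 ≡ 15² = 225 ≡ 20, 15^4 ≡ 20² = 400 ≡ 31, 15^8 ≡ 31² = 961 ≡ 18, 15^16 ≡ 18² = 324 ≡ 37. Since 23 = 16 + 4 + 2 + 1, 15^23 ≡ 37·31·20·15: 37·31 = 1147 ≡ 40, then 40·20 = 800 ≡ 21, then 21·15 = 315 ≡ 28. So 15^23 ≡ 28 (mod 41).
Hence f⁻¹(15) = 28.

28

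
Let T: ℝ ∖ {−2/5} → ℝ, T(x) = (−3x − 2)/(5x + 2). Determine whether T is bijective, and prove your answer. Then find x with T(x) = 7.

-8/19

If T(x) = −3/5, cross-multiplying gives 5(−3x − 2) = −3(5x + 2), which simplifies to −10 = −6 — false.  So −3/5 has no preimage and T is not surjective.
Hence T is not bijective.
Solving T(x) = 7: cross-multiplying gives −3x − 2 = 7(5x + 2), which rearranges to −38x = 16, so x = −8/19.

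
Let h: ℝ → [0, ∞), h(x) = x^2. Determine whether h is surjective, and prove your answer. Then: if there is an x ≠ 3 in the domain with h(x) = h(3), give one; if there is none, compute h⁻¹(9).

-3

For any y ∈ [0, ∞), x = y^{1/2} ∈ ℝ satisfies x^2 = y, so h is surjective.
For the follow-up, such an x exists: taking x = −3 ∈ ℝ gives h(−3) = 9 = h(3) with −3 ≠ 3.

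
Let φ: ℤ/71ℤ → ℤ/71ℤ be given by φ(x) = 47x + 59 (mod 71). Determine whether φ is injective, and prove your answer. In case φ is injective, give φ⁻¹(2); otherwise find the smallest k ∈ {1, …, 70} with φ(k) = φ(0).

Recall that φ is injective if φ(x_1) = φ(x_2) implies x_1 = x_2.
Suppose φ(x_1) = φ(x_2) in ℤ/71ℤ. Then 47x_1 + 59 ≡ 47x_2 + 59 (mod 71), therefore 47(x_1 − x_2) ≡ 0 (mod 71).
Since gcd(47, 71) = 1, 47 is invertible modulo 71, thus x_1 − x_2 ≡ 0 (mod 71), i.e. x_1 = x_2.
So φ is injective.
We now compute 47⁻¹ mod 71 explicitly. Euclid's algorithm: 71 = 1·47 + 24, 47 = 1·24 + 23, 24 = 1·23 + 1; back-substituting gives 1 = 68·47 − 45·71, so 47⁻¹ ≡ 68 (mod 71).
Since φ is injective, we compute φ⁻¹(2): solve 47x + 59 ≡ 2 (mod 71), i.e. 47x ≡ 14 (mod 71).
Multiplying by 47⁻¹ = 68 gives x ≡ 68·14 = 952 = 13·71 + 29 ≡ 29 (mod 71).
Check: φ(29) = 47·29 + 59 = 1422 = 20·71 + 2 ≡ 2 (mod 71).

29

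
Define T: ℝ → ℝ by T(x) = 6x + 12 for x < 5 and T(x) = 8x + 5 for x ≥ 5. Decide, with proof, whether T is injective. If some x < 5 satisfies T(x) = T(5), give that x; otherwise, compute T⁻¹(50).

45/8

Both pieces are strictly increasing (slopes 6 and 8), so each is injective on its own interval.
The left piece maps (−∞, 5) onto (−∞, 42); the right piece maps [5, ∞) onto [45, ∞).
These images are disjoint, so no value is attained by both pieces. So T is injective.
Because the two images are disjoint, no x < 5 has T(x) = T(5), so we compute T⁻¹(50): 50 lies in [45, ∞), so solve 8x + 5 = 50: x = (50 − 5)/8 = 45/8.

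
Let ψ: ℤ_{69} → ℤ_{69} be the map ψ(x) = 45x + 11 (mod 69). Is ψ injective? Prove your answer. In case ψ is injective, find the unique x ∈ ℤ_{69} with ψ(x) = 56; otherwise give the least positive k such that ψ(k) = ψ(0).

We have gcd(45, 69) = 3 > 1. Taking x_1 = 0 and x_2 = 23: ψ(0) = 11 and ψ(23) = 45·23 + 11 = 1046 ≡ 11 (mod 69).
So ψ(0) = ψ(23) while 0 ≠ 23, therefore ψ is not injective.
Since ψ is not injective, we find the least positive k with ψ(k) = ψ(0): this means 45k ≡ 0 (mod 69), i.e. 69 ∣ 45k. Since gcd(45, 69) = 3, dividing through by 3 this holds exactly when 23 ∣ 15k, and as gcd(15, 23) = 1, exactly when 23 ∣ k.
The smallest positive such k is 23.

23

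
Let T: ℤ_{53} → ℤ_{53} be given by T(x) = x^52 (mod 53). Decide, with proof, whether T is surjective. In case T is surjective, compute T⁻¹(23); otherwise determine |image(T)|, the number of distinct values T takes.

2

T(1) = 1^52 = 1.
T(2): Repeated squaring mod 53: 2^1 ≡ 2, 2^2 ≡ 2² = 4, 2^4 ≡ 4² = 16, 2^8 ≡ 16² = 256 ≡ 44, 2^16 ≡ 44² = 1936 ≡ 28, 2^32 ≡ 28² = 784 ≡ 42. Since 52 = 32 + 16 + 4, 2^52 ≡ 42·28·16: 42·28 = 1176 ≡ 10, then 10·16 = 160 ≡ 1. So 2^52 ≡ 1 (mod 53).
So T(1) = T(2) = 1 while 1 ≠ 2, therefore T is not injective.
A non-injective map from the 53-element set ℤ_{53} to itself takes at most 52 distinct values, so it cannot be surjective. Thus T is not surjective.
Since T is not surjective, we determine |image(T)|. Computing x^52 mod 53 for each x (by repeated squaring, reducing mod 53 at every step), the values T(0), T(1), …, T(52) are: 0, 1, 1, 1, 1, 1, 1, 1, 1, 1, 1, 1, 1, 1, 1, 1, 1, 1, 1, 1, 1, 1, 1, 1, 1, 1, 1, 1, 1, 1, 1, 1, 1, 1, 1, 1, 1, 1, 1, 1, 1, 1, 1, 1, 1, 1, 1, 1, 1, 1, 1, 1, 1.
The distinct values are {0, 1}; there are 2 of them.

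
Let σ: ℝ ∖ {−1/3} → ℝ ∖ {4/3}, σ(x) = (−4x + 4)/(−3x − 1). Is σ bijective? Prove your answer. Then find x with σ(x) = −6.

Suppose σ(s) = σ(t). Cross-multiplying: (−4s + 4)(−3t − 1) = (−4t + 4)(−3s − 1).
Expanding both sides and cancelling the symmetric terms leaves 16·(s − t) = 0. Since 16 ≠ 0, s = t. So σ is injective.
For any y ≠ 4/3, solving y(−3x − 1) = −4x + 4 for x gives a well-defined x ≠ −1/3. So σ is surjective.
Hence σ is bijective.
Solving σ(x) = −6: cross-multiplying gives −4x + 4 = −6(−3x − 1), which rearranges to −22x = 2, so x = −1/11.

-1/11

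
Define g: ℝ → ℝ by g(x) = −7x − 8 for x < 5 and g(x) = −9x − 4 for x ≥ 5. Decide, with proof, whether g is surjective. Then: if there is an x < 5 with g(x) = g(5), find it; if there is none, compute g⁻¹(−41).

33/7

Both pieces are strictly decreasing (slopes −7 and −9), so each is injective on its own interval.
The left piece maps (−∞, 5) onto (−43, ∞); the right piece maps [5, ∞) onto (−∞, −49].
The union (−43, ∞) ∪ (−∞, −49] omits the interval between −43 and −49; in particular −43 has no preimage. So g is not surjective.
Because the two images are disjoint, no x < 5 has g(x) = g(5), so we compute g⁻¹(−41): −41 lies in (−43, ∞), so solve −7x − 8 = −41: x = (−41 + 8)/(−7) = 33/7.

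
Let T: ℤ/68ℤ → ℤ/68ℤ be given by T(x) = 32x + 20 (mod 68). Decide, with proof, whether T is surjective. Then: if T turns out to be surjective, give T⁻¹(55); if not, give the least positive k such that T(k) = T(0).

17

Since gcd(32, 68) = 4, we have 32x ≡ 0 (mod 4) for all x, so T(x) ≡ 0 (mod 4).
But 1 ≢ 0 (mod 4), so 1 ∈ ℤ/68ℤ has no preimage. Therefore T is not surjective.
Since T is not surjective, we find the least positive k with T(k) = T(0): this means 32k ≡ 0 (mod 68), i.e. 68 ∣ 32k. Since gcd(32, 68) = 4, dividing through by 4 this holds exactly when 17 ∣ 8k, and as gcd(8, 17) = 1, exactly when 17 ∣ k.
The smallest positive such k is 17.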